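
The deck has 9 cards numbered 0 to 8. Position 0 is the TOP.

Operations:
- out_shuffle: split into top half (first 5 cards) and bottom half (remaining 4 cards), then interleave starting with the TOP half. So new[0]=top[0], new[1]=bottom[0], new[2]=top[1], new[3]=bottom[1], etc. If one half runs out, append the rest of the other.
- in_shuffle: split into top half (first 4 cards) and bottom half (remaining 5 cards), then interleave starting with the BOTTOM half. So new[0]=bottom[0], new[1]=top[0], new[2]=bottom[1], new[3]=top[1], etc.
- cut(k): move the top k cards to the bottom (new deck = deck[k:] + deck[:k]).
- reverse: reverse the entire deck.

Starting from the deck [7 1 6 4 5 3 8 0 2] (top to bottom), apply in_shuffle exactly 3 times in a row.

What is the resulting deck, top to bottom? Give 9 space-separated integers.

After op 1 (in_shuffle): [5 7 3 1 8 6 0 4 2]
After op 2 (in_shuffle): [8 5 6 7 0 3 4 1 2]
After op 3 (in_shuffle): [0 8 3 5 4 6 1 7 2]

Answer: 0 8 3 5 4 6 1 7 2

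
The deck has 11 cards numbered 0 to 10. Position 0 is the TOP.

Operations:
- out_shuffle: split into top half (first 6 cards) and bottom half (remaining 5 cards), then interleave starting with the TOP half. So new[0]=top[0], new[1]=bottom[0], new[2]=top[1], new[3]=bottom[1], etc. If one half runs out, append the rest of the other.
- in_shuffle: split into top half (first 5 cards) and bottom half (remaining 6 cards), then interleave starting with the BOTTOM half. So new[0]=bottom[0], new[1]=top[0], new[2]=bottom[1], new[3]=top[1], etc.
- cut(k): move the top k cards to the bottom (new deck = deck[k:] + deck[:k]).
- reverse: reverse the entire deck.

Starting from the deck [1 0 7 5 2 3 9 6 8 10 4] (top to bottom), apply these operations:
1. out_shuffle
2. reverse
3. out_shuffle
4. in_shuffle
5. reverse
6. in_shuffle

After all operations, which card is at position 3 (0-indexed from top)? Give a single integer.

After op 1 (out_shuffle): [1 9 0 6 7 8 5 10 2 4 3]
After op 2 (reverse): [3 4 2 10 5 8 7 6 0 9 1]
After op 3 (out_shuffle): [3 7 4 6 2 0 10 9 5 1 8]
After op 4 (in_shuffle): [0 3 10 7 9 4 5 6 1 2 8]
After op 5 (reverse): [8 2 1 6 5 4 9 7 10 3 0]
After op 6 (in_shuffle): [4 8 9 2 7 1 10 6 3 5 0]
Position 3: card 2.

Answer: 2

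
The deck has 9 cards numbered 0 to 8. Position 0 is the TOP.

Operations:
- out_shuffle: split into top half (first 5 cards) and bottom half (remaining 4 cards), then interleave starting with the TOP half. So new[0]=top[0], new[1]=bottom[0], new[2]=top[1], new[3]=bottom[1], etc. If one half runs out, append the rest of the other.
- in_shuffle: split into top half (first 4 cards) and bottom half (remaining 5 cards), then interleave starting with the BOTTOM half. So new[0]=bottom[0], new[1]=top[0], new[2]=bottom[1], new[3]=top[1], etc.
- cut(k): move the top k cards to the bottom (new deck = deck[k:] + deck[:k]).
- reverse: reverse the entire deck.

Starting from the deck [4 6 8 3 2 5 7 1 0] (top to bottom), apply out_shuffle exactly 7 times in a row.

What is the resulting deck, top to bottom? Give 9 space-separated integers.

Answer: 4 5 6 7 8 1 3 0 2

Derivation:
After op 1 (out_shuffle): [4 5 6 7 8 1 3 0 2]
After op 2 (out_shuffle): [4 1 5 3 6 0 7 2 8]
After op 3 (out_shuffle): [4 0 1 7 5 2 3 8 6]
After op 4 (out_shuffle): [4 2 0 3 1 8 7 6 5]
After op 5 (out_shuffle): [4 8 2 7 0 6 3 5 1]
After op 6 (out_shuffle): [4 6 8 3 2 5 7 1 0]
After op 7 (out_shuffle): [4 5 6 7 8 1 3 0 2]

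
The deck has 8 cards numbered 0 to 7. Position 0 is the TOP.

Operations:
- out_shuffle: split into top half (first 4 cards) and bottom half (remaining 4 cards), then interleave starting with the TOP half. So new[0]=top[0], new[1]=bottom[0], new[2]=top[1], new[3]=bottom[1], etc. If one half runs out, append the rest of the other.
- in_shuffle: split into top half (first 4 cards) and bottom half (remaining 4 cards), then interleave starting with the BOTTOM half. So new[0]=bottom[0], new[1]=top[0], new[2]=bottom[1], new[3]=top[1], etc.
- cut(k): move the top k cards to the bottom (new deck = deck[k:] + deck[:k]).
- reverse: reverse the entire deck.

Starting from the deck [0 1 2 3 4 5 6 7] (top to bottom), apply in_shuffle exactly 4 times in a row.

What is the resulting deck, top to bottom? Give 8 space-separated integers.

Answer: 3 7 2 6 1 5 0 4

Derivation:
After op 1 (in_shuffle): [4 0 5 1 6 2 7 3]
After op 2 (in_shuffle): [6 4 2 0 7 5 3 1]
After op 3 (in_shuffle): [7 6 5 4 3 2 1 0]
After op 4 (in_shuffle): [3 7 2 6 1 5 0 4]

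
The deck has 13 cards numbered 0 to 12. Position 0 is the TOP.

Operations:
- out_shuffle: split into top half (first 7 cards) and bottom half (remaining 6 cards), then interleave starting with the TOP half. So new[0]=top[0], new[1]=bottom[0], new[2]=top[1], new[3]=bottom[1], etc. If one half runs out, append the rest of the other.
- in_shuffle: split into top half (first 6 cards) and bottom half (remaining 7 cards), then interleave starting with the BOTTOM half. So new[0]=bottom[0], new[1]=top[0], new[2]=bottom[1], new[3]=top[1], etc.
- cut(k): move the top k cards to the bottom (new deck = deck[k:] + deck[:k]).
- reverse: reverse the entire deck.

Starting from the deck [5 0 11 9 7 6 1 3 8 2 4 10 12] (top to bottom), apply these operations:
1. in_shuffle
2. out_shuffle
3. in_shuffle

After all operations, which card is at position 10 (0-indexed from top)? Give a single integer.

After op 1 (in_shuffle): [1 5 3 0 8 11 2 9 4 7 10 6 12]
After op 2 (out_shuffle): [1 9 5 4 3 7 0 10 8 6 11 12 2]
After op 3 (in_shuffle): [0 1 10 9 8 5 6 4 11 3 12 7 2]
Position 10: card 12.

Answer: 12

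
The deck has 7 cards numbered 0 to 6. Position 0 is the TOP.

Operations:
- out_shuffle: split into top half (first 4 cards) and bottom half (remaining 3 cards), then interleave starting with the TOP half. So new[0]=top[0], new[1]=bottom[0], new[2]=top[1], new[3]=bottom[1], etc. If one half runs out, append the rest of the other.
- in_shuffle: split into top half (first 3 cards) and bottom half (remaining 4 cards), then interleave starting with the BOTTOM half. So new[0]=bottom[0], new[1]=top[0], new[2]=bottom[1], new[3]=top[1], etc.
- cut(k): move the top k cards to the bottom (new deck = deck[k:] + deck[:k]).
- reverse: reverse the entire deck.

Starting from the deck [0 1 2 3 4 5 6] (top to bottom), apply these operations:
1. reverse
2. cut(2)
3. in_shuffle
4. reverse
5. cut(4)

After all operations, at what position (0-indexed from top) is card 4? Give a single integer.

Answer: 1

Derivation:
After op 1 (reverse): [6 5 4 3 2 1 0]
After op 2 (cut(2)): [4 3 2 1 0 6 5]
After op 3 (in_shuffle): [1 4 0 3 6 2 5]
After op 4 (reverse): [5 2 6 3 0 4 1]
After op 5 (cut(4)): [0 4 1 5 2 6 3]
Card 4 is at position 1.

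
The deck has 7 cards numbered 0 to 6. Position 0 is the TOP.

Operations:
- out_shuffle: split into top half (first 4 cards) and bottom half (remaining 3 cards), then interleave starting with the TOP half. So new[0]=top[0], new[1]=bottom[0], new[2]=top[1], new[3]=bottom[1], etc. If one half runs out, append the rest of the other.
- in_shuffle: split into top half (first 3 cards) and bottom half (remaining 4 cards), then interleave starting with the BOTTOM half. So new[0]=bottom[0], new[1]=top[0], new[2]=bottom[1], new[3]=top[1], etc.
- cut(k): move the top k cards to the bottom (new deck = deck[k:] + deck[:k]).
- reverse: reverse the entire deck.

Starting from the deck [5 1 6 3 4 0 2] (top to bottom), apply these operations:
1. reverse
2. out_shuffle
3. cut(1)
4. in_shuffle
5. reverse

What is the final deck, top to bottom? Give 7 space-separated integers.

Answer: 2 1 3 0 5 6 4

Derivation:
After op 1 (reverse): [2 0 4 3 6 1 5]
After op 2 (out_shuffle): [2 6 0 1 4 5 3]
After op 3 (cut(1)): [6 0 1 4 5 3 2]
After op 4 (in_shuffle): [4 6 5 0 3 1 2]
After op 5 (reverse): [2 1 3 0 5 6 4]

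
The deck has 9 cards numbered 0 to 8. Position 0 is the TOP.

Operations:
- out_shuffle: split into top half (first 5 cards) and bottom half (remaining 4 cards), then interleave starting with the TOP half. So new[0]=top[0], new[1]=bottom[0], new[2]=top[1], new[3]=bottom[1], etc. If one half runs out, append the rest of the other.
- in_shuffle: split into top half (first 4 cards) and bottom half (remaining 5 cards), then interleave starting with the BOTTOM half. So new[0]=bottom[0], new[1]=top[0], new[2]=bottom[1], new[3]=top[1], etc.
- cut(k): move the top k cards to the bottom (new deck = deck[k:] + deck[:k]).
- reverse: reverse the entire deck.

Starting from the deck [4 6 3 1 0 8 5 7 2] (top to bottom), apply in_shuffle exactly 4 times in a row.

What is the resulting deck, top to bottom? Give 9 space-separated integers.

Answer: 1 7 3 5 6 8 4 0 2

Derivation:
After op 1 (in_shuffle): [0 4 8 6 5 3 7 1 2]
After op 2 (in_shuffle): [5 0 3 4 7 8 1 6 2]
After op 3 (in_shuffle): [7 5 8 0 1 3 6 4 2]
After op 4 (in_shuffle): [1 7 3 5 6 8 4 0 2]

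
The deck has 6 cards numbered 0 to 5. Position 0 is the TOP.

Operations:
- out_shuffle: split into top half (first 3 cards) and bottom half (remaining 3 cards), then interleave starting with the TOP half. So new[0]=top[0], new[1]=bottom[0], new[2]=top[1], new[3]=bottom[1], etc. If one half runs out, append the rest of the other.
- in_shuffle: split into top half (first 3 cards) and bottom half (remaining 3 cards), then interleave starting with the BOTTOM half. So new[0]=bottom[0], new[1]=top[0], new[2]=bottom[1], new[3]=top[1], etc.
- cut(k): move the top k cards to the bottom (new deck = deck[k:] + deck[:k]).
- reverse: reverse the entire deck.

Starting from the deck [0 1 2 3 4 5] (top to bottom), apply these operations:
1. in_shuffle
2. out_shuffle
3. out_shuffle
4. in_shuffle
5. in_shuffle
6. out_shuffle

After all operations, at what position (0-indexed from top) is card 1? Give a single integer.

After op 1 (in_shuffle): [3 0 4 1 5 2]
After op 2 (out_shuffle): [3 1 0 5 4 2]
After op 3 (out_shuffle): [3 5 1 4 0 2]
After op 4 (in_shuffle): [4 3 0 5 2 1]
After op 5 (in_shuffle): [5 4 2 3 1 0]
After op 6 (out_shuffle): [5 3 4 1 2 0]
Card 1 is at position 3.

Answer: 3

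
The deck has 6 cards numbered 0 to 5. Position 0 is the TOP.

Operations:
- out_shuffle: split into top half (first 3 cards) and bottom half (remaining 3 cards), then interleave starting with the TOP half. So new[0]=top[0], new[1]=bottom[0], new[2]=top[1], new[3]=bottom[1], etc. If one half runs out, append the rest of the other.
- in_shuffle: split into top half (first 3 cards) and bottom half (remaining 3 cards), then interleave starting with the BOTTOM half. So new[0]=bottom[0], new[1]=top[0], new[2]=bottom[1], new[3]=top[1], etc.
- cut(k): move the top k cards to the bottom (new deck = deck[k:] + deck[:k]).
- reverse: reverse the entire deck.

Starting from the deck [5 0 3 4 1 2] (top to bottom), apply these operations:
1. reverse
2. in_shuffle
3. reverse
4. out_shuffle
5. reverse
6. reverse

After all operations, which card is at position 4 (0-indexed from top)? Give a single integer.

Answer: 1

Derivation:
After op 1 (reverse): [2 1 4 3 0 5]
After op 2 (in_shuffle): [3 2 0 1 5 4]
After op 3 (reverse): [4 5 1 0 2 3]
After op 4 (out_shuffle): [4 0 5 2 1 3]
After op 5 (reverse): [3 1 2 5 0 4]
After op 6 (reverse): [4 0 5 2 1 3]
Position 4: card 1.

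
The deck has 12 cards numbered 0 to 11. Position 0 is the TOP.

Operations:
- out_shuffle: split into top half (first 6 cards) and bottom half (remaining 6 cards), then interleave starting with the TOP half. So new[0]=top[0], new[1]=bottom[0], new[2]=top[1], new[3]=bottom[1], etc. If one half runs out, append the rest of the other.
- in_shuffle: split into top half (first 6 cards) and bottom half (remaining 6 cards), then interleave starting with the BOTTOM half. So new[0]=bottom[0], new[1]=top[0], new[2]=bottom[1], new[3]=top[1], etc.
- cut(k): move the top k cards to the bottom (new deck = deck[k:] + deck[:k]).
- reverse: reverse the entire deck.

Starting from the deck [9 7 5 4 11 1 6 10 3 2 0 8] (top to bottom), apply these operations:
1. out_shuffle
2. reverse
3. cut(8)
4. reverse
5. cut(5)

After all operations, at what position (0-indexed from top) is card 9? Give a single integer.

Answer: 3

Derivation:
After op 1 (out_shuffle): [9 6 7 10 5 3 4 2 11 0 1 8]
After op 2 (reverse): [8 1 0 11 2 4 3 5 10 7 6 9]
After op 3 (cut(8)): [10 7 6 9 8 1 0 11 2 4 3 5]
After op 4 (reverse): [5 3 4 2 11 0 1 8 9 6 7 10]
After op 5 (cut(5)): [0 1 8 9 6 7 10 5 3 4 2 11]
Card 9 is at position 3.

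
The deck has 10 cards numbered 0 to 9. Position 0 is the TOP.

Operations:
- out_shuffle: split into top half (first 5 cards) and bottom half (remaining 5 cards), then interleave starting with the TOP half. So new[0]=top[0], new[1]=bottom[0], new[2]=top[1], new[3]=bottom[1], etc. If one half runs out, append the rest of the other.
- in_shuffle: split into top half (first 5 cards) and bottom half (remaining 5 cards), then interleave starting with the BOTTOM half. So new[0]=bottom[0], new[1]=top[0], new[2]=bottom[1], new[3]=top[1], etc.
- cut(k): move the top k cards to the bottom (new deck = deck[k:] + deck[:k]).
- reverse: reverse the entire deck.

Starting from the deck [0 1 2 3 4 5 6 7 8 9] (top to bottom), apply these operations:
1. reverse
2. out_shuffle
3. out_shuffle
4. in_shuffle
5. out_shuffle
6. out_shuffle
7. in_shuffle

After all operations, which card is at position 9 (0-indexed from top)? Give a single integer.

Answer: 9

Derivation:
After op 1 (reverse): [9 8 7 6 5 4 3 2 1 0]
After op 2 (out_shuffle): [9 4 8 3 7 2 6 1 5 0]
After op 3 (out_shuffle): [9 2 4 6 8 1 3 5 7 0]
After op 4 (in_shuffle): [1 9 3 2 5 4 7 6 0 8]
After op 5 (out_shuffle): [1 4 9 7 3 6 2 0 5 8]
After op 6 (out_shuffle): [1 6 4 2 9 0 7 5 3 8]
After op 7 (in_shuffle): [0 1 7 6 5 4 3 2 8 9]
Position 9: card 9.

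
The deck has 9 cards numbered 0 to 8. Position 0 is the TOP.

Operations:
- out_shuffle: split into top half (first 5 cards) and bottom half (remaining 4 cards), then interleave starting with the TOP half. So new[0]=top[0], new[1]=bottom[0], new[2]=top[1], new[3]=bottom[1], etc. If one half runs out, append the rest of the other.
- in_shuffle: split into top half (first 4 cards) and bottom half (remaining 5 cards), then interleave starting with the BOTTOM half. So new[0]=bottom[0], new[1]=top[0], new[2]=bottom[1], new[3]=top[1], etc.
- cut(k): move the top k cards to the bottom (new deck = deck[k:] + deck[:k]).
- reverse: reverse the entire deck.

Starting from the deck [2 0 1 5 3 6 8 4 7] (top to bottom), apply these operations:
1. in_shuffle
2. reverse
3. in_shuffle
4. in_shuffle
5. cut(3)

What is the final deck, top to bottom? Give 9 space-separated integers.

After op 1 (in_shuffle): [3 2 6 0 8 1 4 5 7]
After op 2 (reverse): [7 5 4 1 8 0 6 2 3]
After op 3 (in_shuffle): [8 7 0 5 6 4 2 1 3]
After op 4 (in_shuffle): [6 8 4 7 2 0 1 5 3]
After op 5 (cut(3)): [7 2 0 1 5 3 6 8 4]

Answer: 7 2 0 1 5 3 6 8 4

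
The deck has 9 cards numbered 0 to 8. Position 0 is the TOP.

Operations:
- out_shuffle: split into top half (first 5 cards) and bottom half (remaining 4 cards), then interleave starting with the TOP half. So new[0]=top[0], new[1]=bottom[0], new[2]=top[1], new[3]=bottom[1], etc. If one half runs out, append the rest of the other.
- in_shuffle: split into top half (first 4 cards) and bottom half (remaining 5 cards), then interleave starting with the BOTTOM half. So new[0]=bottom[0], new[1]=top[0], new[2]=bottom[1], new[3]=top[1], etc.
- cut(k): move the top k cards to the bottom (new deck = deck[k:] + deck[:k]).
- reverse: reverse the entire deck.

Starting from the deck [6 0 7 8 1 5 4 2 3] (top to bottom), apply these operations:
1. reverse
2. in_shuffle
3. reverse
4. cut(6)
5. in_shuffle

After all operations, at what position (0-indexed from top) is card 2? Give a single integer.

Answer: 8

Derivation:
After op 1 (reverse): [3 2 4 5 1 8 7 0 6]
After op 2 (in_shuffle): [1 3 8 2 7 4 0 5 6]
After op 3 (reverse): [6 5 0 4 7 2 8 3 1]
After op 4 (cut(6)): [8 3 1 6 5 0 4 7 2]
After op 5 (in_shuffle): [5 8 0 3 4 1 7 6 2]
Card 2 is at position 8.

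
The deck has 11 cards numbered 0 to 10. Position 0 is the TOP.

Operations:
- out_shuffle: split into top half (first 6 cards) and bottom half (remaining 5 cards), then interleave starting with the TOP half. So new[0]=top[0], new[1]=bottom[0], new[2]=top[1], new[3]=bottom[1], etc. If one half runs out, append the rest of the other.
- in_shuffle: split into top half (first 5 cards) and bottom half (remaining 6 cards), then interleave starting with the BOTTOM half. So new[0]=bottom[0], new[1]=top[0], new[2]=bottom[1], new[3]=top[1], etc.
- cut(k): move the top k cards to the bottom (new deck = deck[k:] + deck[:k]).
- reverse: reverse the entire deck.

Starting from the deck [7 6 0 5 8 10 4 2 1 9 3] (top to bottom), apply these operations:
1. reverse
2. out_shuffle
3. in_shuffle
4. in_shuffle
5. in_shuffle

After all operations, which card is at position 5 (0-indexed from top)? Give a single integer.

After op 1 (reverse): [3 9 1 2 4 10 8 5 0 6 7]
After op 2 (out_shuffle): [3 8 9 5 1 0 2 6 4 7 10]
After op 3 (in_shuffle): [0 3 2 8 6 9 4 5 7 1 10]
After op 4 (in_shuffle): [9 0 4 3 5 2 7 8 1 6 10]
After op 5 (in_shuffle): [2 9 7 0 8 4 1 3 6 5 10]
Position 5: card 4.

Answer: 4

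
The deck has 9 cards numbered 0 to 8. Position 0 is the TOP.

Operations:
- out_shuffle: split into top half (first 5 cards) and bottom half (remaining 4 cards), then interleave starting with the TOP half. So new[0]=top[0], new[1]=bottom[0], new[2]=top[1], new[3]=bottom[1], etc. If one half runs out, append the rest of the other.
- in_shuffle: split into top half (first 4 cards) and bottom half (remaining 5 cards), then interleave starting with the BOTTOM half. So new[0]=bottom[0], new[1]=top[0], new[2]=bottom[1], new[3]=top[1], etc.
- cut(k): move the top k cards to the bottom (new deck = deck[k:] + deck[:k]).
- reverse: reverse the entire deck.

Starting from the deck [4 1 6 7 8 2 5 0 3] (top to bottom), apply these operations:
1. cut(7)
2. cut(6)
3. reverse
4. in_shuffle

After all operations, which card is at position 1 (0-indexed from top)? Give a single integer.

Answer: 7

Derivation:
After op 1 (cut(7)): [0 3 4 1 6 7 8 2 5]
After op 2 (cut(6)): [8 2 5 0 3 4 1 6 7]
After op 3 (reverse): [7 6 1 4 3 0 5 2 8]
After op 4 (in_shuffle): [3 7 0 6 5 1 2 4 8]
Position 1: card 7.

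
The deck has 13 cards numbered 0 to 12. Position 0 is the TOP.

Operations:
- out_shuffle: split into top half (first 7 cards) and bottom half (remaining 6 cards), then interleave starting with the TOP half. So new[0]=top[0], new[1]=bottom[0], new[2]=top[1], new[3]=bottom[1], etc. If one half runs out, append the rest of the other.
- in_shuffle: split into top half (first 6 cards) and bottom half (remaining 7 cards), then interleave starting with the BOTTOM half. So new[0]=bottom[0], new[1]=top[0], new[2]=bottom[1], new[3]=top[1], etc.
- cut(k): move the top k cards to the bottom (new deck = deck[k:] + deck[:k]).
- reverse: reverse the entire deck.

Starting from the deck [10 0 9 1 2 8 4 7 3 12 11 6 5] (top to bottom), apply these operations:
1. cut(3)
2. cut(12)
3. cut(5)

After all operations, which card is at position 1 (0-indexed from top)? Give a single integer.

After op 1 (cut(3)): [1 2 8 4 7 3 12 11 6 5 10 0 9]
After op 2 (cut(12)): [9 1 2 8 4 7 3 12 11 6 5 10 0]
After op 3 (cut(5)): [7 3 12 11 6 5 10 0 9 1 2 8 4]
Position 1: card 3.

Answer: 3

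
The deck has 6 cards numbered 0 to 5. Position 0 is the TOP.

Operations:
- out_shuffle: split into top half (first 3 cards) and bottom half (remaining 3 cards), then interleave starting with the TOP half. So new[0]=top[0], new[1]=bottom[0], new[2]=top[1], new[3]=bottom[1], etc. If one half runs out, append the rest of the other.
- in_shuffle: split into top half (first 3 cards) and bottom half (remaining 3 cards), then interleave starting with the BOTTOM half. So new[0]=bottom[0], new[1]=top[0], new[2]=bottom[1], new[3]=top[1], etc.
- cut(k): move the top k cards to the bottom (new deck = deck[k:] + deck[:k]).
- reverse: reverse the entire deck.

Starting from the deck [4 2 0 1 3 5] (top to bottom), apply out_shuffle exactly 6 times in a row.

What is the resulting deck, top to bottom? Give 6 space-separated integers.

After op 1 (out_shuffle): [4 1 2 3 0 5]
After op 2 (out_shuffle): [4 3 1 0 2 5]
After op 3 (out_shuffle): [4 0 3 2 1 5]
After op 4 (out_shuffle): [4 2 0 1 3 5]
After op 5 (out_shuffle): [4 1 2 3 0 5]
After op 6 (out_shuffle): [4 3 1 0 2 5]

Answer: 4 3 1 0 2 5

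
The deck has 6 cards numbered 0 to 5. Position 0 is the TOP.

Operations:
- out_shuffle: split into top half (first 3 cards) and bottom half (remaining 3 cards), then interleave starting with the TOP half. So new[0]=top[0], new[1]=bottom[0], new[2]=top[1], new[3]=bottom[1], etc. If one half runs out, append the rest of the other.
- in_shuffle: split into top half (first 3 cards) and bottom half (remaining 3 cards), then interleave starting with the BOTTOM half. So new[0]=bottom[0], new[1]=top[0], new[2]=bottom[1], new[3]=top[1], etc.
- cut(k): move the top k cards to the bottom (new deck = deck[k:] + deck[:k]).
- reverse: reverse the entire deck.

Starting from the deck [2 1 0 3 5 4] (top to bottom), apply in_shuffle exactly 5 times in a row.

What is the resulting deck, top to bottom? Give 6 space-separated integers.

After op 1 (in_shuffle): [3 2 5 1 4 0]
After op 2 (in_shuffle): [1 3 4 2 0 5]
After op 3 (in_shuffle): [2 1 0 3 5 4]
After op 4 (in_shuffle): [3 2 5 1 4 0]
After op 5 (in_shuffle): [1 3 4 2 0 5]

Answer: 1 3 4 2 0 5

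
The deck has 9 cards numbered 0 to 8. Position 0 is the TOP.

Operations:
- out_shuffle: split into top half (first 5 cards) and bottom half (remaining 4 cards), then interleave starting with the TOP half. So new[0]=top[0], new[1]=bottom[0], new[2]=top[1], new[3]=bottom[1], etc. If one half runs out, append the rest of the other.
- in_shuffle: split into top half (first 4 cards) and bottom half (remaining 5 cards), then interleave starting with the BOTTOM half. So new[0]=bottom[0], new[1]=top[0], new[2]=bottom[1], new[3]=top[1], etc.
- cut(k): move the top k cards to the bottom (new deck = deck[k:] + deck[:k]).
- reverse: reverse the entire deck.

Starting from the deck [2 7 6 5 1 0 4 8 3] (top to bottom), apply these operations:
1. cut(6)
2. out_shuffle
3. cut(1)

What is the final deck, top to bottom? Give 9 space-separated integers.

After op 1 (cut(6)): [4 8 3 2 7 6 5 1 0]
After op 2 (out_shuffle): [4 6 8 5 3 1 2 0 7]
After op 3 (cut(1)): [6 8 5 3 1 2 0 7 4]

Answer: 6 8 5 3 1 2 0 7 4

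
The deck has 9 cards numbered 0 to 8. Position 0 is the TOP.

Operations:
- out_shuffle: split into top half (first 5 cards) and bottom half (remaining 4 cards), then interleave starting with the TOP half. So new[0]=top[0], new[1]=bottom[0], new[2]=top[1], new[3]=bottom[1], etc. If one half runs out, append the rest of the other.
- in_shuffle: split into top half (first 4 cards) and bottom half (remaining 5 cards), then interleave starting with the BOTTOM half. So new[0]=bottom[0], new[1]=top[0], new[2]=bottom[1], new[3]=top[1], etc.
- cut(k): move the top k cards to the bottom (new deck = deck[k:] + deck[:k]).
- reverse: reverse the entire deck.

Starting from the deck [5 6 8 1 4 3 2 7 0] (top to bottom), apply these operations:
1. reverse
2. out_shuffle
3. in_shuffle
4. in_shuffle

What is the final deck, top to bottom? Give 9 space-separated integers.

Answer: 3 2 7 0 5 6 8 1 4

Derivation:
After op 1 (reverse): [0 7 2 3 4 1 8 6 5]
After op 2 (out_shuffle): [0 1 7 8 2 6 3 5 4]
After op 3 (in_shuffle): [2 0 6 1 3 7 5 8 4]
After op 4 (in_shuffle): [3 2 7 0 5 6 8 1 4]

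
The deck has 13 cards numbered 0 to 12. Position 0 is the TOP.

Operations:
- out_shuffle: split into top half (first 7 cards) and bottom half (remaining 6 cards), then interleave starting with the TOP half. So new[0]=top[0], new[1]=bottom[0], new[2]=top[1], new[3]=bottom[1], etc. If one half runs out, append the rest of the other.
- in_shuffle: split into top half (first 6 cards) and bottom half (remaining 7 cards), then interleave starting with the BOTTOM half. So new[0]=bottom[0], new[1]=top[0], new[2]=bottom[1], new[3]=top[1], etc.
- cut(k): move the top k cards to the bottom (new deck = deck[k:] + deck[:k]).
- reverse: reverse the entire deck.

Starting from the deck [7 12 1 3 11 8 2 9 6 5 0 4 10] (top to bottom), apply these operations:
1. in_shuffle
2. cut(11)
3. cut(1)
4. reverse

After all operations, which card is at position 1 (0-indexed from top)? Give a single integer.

Answer: 4

Derivation:
After op 1 (in_shuffle): [2 7 9 12 6 1 5 3 0 11 4 8 10]
After op 2 (cut(11)): [8 10 2 7 9 12 6 1 5 3 0 11 4]
After op 3 (cut(1)): [10 2 7 9 12 6 1 5 3 0 11 4 8]
After op 4 (reverse): [8 4 11 0 3 5 1 6 12 9 7 2 10]
Position 1: card 4.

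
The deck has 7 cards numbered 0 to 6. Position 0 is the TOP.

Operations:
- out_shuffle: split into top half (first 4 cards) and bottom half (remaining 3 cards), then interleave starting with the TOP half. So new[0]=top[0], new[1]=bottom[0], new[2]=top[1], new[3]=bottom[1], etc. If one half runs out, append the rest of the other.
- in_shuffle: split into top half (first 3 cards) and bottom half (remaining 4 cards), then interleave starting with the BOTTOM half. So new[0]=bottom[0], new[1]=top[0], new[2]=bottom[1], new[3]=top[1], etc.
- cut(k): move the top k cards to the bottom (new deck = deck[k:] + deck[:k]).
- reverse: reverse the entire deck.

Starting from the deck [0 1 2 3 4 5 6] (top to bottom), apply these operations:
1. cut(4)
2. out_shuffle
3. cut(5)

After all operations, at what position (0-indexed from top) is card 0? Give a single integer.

Answer: 1

Derivation:
After op 1 (cut(4)): [4 5 6 0 1 2 3]
After op 2 (out_shuffle): [4 1 5 2 6 3 0]
After op 3 (cut(5)): [3 0 4 1 5 2 6]
Card 0 is at position 1.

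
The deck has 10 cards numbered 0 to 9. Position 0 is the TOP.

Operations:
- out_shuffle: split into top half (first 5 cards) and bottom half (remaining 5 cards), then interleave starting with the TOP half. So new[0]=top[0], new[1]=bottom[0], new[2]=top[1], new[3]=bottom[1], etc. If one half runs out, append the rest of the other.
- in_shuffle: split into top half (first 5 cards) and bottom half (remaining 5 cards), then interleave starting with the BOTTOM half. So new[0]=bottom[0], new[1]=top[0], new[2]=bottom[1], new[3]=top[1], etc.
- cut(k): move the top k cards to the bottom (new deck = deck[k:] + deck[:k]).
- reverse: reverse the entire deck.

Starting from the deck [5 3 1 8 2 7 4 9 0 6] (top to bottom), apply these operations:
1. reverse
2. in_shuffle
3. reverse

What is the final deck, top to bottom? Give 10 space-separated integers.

Answer: 7 5 4 3 9 1 0 8 6 2

Derivation:
After op 1 (reverse): [6 0 9 4 7 2 8 1 3 5]
After op 2 (in_shuffle): [2 6 8 0 1 9 3 4 5 7]
After op 3 (reverse): [7 5 4 3 9 1 0 8 6 2]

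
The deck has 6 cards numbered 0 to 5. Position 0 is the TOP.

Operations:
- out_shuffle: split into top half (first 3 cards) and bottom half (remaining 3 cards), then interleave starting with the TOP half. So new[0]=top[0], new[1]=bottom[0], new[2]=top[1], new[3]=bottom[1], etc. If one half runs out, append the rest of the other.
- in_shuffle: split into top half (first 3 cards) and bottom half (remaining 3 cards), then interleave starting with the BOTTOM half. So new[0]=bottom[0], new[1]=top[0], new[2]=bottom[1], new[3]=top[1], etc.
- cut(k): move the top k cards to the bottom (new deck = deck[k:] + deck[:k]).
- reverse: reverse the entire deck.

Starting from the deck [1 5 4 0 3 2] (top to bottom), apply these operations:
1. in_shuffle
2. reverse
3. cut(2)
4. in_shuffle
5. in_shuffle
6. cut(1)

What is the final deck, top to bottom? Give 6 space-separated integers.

After op 1 (in_shuffle): [0 1 3 5 2 4]
After op 2 (reverse): [4 2 5 3 1 0]
After op 3 (cut(2)): [5 3 1 0 4 2]
After op 4 (in_shuffle): [0 5 4 3 2 1]
After op 5 (in_shuffle): [3 0 2 5 1 4]
After op 6 (cut(1)): [0 2 5 1 4 3]

Answer: 0 2 5 1 4 3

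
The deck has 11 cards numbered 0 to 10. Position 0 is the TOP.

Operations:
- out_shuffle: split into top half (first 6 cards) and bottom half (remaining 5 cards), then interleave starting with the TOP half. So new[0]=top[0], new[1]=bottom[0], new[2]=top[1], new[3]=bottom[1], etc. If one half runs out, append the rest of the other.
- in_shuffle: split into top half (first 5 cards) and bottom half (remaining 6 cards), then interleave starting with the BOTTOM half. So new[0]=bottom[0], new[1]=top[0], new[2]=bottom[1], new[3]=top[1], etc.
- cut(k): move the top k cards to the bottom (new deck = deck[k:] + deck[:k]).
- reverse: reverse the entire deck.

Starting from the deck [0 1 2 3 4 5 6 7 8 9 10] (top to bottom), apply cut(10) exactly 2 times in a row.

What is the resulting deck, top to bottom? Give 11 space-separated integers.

Answer: 9 10 0 1 2 3 4 5 6 7 8

Derivation:
After op 1 (cut(10)): [10 0 1 2 3 4 5 6 7 8 9]
After op 2 (cut(10)): [9 10 0 1 2 3 4 5 6 7 8]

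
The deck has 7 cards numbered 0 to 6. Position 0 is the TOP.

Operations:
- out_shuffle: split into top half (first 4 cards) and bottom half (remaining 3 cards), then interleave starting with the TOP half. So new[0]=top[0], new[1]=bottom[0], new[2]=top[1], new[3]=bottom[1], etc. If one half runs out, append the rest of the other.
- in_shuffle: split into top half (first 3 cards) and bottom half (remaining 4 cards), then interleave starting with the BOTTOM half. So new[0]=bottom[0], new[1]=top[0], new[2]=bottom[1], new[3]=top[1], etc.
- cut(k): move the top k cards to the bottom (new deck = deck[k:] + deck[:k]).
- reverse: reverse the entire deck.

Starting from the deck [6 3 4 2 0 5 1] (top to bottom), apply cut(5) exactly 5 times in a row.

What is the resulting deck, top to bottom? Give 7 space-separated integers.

Answer: 0 5 1 6 3 4 2

Derivation:
After op 1 (cut(5)): [5 1 6 3 4 2 0]
After op 2 (cut(5)): [2 0 5 1 6 3 4]
After op 3 (cut(5)): [3 4 2 0 5 1 6]
After op 4 (cut(5)): [1 6 3 4 2 0 5]
After op 5 (cut(5)): [0 5 1 6 3 4 2]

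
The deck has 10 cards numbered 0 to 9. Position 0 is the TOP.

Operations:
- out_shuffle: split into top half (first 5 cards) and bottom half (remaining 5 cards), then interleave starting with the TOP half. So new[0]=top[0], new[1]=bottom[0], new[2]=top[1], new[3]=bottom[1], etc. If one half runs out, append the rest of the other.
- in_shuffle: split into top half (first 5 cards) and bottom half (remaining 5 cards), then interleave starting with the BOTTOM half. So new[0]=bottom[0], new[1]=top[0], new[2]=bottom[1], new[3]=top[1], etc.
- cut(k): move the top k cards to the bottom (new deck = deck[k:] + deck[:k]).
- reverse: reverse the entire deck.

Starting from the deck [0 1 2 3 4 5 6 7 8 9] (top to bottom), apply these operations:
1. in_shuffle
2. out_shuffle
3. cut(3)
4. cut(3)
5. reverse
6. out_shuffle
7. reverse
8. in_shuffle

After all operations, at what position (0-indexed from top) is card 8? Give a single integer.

Answer: 0

Derivation:
After op 1 (in_shuffle): [5 0 6 1 7 2 8 3 9 4]
After op 2 (out_shuffle): [5 2 0 8 6 3 1 9 7 4]
After op 3 (cut(3)): [8 6 3 1 9 7 4 5 2 0]
After op 4 (cut(3)): [1 9 7 4 5 2 0 8 6 3]
After op 5 (reverse): [3 6 8 0 2 5 4 7 9 1]
After op 6 (out_shuffle): [3 5 6 4 8 7 0 9 2 1]
After op 7 (reverse): [1 2 9 0 7 8 4 6 5 3]
After op 8 (in_shuffle): [8 1 4 2 6 9 5 0 3 7]
Card 8 is at position 0.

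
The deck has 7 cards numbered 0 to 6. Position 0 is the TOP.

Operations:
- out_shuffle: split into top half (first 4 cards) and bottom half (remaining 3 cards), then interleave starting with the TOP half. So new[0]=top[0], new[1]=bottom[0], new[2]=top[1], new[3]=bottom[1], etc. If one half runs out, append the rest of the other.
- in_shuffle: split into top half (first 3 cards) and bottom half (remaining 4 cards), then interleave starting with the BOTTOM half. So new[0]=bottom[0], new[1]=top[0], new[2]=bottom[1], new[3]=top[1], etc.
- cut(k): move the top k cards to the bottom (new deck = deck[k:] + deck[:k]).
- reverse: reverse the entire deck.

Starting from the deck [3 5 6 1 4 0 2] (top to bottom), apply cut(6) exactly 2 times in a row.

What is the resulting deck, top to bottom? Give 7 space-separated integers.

After op 1 (cut(6)): [2 3 5 6 1 4 0]
After op 2 (cut(6)): [0 2 3 5 6 1 4]

Answer: 0 2 3 5 6 1 4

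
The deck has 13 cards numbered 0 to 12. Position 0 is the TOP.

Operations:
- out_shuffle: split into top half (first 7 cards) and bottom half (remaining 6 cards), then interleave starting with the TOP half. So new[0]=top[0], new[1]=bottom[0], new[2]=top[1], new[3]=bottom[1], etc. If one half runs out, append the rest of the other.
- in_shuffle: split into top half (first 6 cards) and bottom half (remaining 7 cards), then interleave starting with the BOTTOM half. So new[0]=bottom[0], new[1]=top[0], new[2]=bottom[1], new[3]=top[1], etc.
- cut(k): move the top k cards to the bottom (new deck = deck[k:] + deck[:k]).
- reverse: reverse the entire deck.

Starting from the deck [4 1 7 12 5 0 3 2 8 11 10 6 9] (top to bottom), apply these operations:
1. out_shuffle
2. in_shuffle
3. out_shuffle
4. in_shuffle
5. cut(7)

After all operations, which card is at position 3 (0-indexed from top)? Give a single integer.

After op 1 (out_shuffle): [4 2 1 8 7 11 12 10 5 6 0 9 3]
After op 2 (in_shuffle): [12 4 10 2 5 1 6 8 0 7 9 11 3]
After op 3 (out_shuffle): [12 8 4 0 10 7 2 9 5 11 1 3 6]
After op 4 (in_shuffle): [2 12 9 8 5 4 11 0 1 10 3 7 6]
After op 5 (cut(7)): [0 1 10 3 7 6 2 12 9 8 5 4 11]
Position 3: card 3.

Answer: 3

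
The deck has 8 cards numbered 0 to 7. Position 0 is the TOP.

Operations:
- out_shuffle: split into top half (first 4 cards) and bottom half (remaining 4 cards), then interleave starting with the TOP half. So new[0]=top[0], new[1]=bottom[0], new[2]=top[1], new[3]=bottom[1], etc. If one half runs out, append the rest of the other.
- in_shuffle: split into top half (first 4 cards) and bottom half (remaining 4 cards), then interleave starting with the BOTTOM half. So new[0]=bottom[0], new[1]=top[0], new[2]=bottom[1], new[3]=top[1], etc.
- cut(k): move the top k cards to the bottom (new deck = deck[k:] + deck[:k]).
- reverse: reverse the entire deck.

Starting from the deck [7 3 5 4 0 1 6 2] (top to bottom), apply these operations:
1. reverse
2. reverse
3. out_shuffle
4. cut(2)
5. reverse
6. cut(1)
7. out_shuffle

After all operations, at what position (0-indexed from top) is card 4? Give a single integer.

After op 1 (reverse): [2 6 1 0 4 5 3 7]
After op 2 (reverse): [7 3 5 4 0 1 6 2]
After op 3 (out_shuffle): [7 0 3 1 5 6 4 2]
After op 4 (cut(2)): [3 1 5 6 4 2 7 0]
After op 5 (reverse): [0 7 2 4 6 5 1 3]
After op 6 (cut(1)): [7 2 4 6 5 1 3 0]
After op 7 (out_shuffle): [7 5 2 1 4 3 6 0]
Card 4 is at position 4.

Answer: 4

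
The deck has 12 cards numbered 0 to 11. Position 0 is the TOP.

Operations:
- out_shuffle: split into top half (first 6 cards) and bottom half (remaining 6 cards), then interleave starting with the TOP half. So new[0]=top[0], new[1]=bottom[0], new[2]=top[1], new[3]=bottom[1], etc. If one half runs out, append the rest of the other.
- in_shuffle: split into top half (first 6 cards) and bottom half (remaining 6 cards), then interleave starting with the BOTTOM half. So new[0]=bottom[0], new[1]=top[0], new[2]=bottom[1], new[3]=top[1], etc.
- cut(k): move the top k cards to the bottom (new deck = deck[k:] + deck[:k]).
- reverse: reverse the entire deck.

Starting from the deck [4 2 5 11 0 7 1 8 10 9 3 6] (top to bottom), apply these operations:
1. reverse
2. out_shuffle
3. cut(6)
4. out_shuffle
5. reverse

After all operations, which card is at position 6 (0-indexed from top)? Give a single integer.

After op 1 (reverse): [6 3 9 10 8 1 7 0 11 5 2 4]
After op 2 (out_shuffle): [6 7 3 0 9 11 10 5 8 2 1 4]
After op 3 (cut(6)): [10 5 8 2 1 4 6 7 3 0 9 11]
After op 4 (out_shuffle): [10 6 5 7 8 3 2 0 1 9 4 11]
After op 5 (reverse): [11 4 9 1 0 2 3 8 7 5 6 10]
Position 6: card 3.

Answer: 3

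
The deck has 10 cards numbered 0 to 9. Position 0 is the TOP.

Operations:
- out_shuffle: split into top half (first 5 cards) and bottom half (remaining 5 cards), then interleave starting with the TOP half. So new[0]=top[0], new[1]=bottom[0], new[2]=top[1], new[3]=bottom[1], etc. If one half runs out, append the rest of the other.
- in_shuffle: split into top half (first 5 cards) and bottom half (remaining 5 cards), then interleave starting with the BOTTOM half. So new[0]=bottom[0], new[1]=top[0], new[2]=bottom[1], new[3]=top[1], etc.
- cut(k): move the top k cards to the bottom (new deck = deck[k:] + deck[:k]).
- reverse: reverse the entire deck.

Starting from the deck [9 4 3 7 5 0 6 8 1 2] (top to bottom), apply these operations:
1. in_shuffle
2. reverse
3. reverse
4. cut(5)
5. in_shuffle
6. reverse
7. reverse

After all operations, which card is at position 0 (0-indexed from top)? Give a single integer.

After op 1 (in_shuffle): [0 9 6 4 8 3 1 7 2 5]
After op 2 (reverse): [5 2 7 1 3 8 4 6 9 0]
After op 3 (reverse): [0 9 6 4 8 3 1 7 2 5]
After op 4 (cut(5)): [3 1 7 2 5 0 9 6 4 8]
After op 5 (in_shuffle): [0 3 9 1 6 7 4 2 8 5]
After op 6 (reverse): [5 8 2 4 7 6 1 9 3 0]
After op 7 (reverse): [0 3 9 1 6 7 4 2 8 5]
Position 0: card 0.

Answer: 0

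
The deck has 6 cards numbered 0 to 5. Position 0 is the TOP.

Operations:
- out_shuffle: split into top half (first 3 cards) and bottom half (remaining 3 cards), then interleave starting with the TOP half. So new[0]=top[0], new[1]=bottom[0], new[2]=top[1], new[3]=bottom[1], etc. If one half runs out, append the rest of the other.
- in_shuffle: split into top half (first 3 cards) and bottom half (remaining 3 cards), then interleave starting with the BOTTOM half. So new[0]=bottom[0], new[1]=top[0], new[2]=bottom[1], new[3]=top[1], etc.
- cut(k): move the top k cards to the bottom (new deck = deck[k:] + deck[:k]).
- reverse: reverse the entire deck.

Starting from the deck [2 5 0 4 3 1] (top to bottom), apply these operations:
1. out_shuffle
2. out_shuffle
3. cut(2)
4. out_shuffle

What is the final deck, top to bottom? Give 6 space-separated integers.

After op 1 (out_shuffle): [2 4 5 3 0 1]
After op 2 (out_shuffle): [2 3 4 0 5 1]
After op 3 (cut(2)): [4 0 5 1 2 3]
After op 4 (out_shuffle): [4 1 0 2 5 3]

Answer: 4 1 0 2 5 3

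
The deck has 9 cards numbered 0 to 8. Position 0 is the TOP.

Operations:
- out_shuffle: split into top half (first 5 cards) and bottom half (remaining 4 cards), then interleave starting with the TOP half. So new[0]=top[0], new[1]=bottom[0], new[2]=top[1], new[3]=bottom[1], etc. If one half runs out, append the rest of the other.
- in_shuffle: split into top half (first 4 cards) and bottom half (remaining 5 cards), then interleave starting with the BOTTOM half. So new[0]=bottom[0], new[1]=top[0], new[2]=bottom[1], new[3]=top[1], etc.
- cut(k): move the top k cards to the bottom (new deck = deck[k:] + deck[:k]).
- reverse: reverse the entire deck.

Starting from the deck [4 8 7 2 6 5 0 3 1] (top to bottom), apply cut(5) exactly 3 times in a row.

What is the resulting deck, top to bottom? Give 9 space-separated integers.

Answer: 0 3 1 4 8 7 2 6 5

Derivation:
After op 1 (cut(5)): [5 0 3 1 4 8 7 2 6]
After op 2 (cut(5)): [8 7 2 6 5 0 3 1 4]
After op 3 (cut(5)): [0 3 1 4 8 7 2 6 5]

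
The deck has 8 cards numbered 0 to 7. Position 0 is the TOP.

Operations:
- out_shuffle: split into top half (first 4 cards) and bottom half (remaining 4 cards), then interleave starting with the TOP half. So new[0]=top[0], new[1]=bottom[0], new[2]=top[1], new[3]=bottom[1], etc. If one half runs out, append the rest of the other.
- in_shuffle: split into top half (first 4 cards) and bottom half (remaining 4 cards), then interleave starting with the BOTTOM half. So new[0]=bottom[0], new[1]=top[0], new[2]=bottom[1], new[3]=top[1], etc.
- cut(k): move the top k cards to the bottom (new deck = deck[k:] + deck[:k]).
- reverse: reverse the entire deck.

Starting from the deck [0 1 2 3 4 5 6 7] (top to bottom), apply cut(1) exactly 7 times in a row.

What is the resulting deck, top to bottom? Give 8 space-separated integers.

After op 1 (cut(1)): [1 2 3 4 5 6 7 0]
After op 2 (cut(1)): [2 3 4 5 6 7 0 1]
After op 3 (cut(1)): [3 4 5 6 7 0 1 2]
After op 4 (cut(1)): [4 5 6 7 0 1 2 3]
After op 5 (cut(1)): [5 6 7 0 1 2 3 4]
After op 6 (cut(1)): [6 7 0 1 2 3 4 5]
After op 7 (cut(1)): [7 0 1 2 3 4 5 6]

Answer: 7 0 1 2 3 4 5 6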